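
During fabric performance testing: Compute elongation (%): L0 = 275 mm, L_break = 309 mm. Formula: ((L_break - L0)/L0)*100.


Formula: Elongation (%) = ((L_break - L0) / L0) * 100
Step 1: Extension = 309 - 275 = 34 mm
Step 2: Elongation = (34 / 275) * 100
Step 3: Elongation = 0.123636 * 100 = 12.3636% ≈ 12.4%

12.4%


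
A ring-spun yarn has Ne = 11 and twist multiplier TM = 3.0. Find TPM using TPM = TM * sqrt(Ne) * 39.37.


Formula: TPM = TM * sqrt(Ne) * 39.37
Step 1: sqrt(Ne) = sqrt(11) = 3.3166
Step 2: TM * sqrt(Ne) = 3.0 * 3.3166 = 9.9498
Step 3: TPM = 9.9498 * 39.37 = 392 twists/m

392 twists/m


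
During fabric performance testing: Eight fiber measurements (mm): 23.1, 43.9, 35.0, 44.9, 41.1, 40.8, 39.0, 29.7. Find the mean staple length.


Formula: Mean = sum of lengths / count
Sum = 23.1 + 43.9 + 35.0 + 44.9 + 41.1 + 40.8 + 39.0 + 29.7
Sum = 297.5 mm
Mean = 297.5 / 8 = 37.19 mm

37.19 mm


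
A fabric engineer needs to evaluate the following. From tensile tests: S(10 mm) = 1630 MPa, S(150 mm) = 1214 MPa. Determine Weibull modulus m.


Formula: m = ln(L1/L2) / ln(S2/S1)
Step 1: ln(L1/L2) = ln(10/150) = -2.70805
Step 2: S2/S1 = 1214/1630 = 0.74479
Step 3: ln(S2/S1) = ln(0.74479) = -0.29465
Step 4: m = -2.70805 / -0.29465 = 9.19

9.19 (Weibull m)


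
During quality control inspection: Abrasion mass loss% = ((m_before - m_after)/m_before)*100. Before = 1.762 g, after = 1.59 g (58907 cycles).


Formula: Mass loss% = ((m_before - m_after) / m_before) * 100
Step 1: Mass loss = 1.762 - 1.59 = 0.172 g
Step 2: Ratio = 0.172 / 1.762 = 0.0976163
Step 3: Mass loss% = 0.0976163 * 100 = 9.76163% ≈ 9.76%

9.76%


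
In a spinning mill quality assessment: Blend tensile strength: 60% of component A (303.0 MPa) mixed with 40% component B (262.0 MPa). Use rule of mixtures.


Formula: Blend property = (fraction_A * property_A) + (fraction_B * property_B)
Step 1: Contribution A = 60/100 * 303.0 MPa = 181.8 MPa
Step 2: Contribution B = 40/100 * 262.0 MPa = 104.8 MPa
Step 3: Blend tensile strength = 181.8 + 104.8 = 286.6 MPa

286.6 MPa


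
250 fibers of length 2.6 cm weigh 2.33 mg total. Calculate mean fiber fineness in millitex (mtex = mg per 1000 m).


Formula: fineness (mtex) = mass (mg) / total length (km) = (mass_mg / total_length_m) * 1000
Step 1: Convert fiber length: 2.6 cm = 0.026 m
Step 2: Total fiber length = 250 * 0.026 = 6.5 m
Step 3: Linear density = 2.33 mg / 6.5 m = 0.3585 mg/m
Step 4: fineness = 0.3585 * 1000 = 358.5 mtex

358.5 mtex


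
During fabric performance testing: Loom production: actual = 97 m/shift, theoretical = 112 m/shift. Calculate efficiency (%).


Formula: Efficiency% = (Actual output / Theoretical output) * 100
Efficiency% = (97 / 112) * 100
Efficiency% = 0.866071 * 100 = 86.6071% ≈ 86.6%

86.6%


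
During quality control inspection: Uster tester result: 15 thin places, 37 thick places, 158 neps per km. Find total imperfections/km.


Formula: Total = thin places + thick places + neps
Total = 15 + 37 + 158
Total = 210 imperfections/km

210 imperfections/km


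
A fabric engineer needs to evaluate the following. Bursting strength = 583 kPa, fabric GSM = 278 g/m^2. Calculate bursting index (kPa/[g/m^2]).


Formula: Bursting Index = Bursting Strength / Fabric GSM
BI = 583 kPa / 278 g/m^2
BI = 2.097 kPa/(g/m^2)

2.097 kPa/(g/m^2)


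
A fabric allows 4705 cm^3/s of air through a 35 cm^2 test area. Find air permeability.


Formula: Air Permeability = Airflow / Test Area
AP = 4705 cm^3/s / 35 cm^2
AP = 134.4 cm^3/s/cm^2

134.4 cm^3/s/cm^2


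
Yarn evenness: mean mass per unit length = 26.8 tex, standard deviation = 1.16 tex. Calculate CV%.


Formula: CV% = (standard deviation / mean) * 100
Step 1: Ratio = 1.16 / 26.8 = 0.043284
Step 2: CV% = 0.043284 * 100 = 4.3284% ≈ 4.3%

4.3%


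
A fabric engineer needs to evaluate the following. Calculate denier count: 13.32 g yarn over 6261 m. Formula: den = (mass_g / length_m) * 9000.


Formula: den = (mass_g / length_m) * 9000
Substituting: den = (13.32 / 6261) * 9000
Intermediate: 13.32 / 6261 = 0.00212746 g/m
den = 0.00212746 * 9000 = 19.1 denier

19.1 denier


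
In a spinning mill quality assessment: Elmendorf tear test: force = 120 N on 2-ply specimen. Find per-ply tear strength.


Formula: Per-ply strength = Total force / Number of plies
Per-ply = 120 N / 2
Per-ply = 60 N

60 N


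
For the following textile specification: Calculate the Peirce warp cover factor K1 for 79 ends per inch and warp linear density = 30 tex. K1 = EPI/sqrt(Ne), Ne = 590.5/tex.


Formula: K1 = EPI / sqrt(Ne), with Ne = 590.5 / tex_warp
Step 1: Ne = 590.5 / 30 = 19.683
Step 2: sqrt(Ne) = sqrt(19.683) = 4.4366
Step 3: K1 = 79 / 4.4366 = 17.8

17.8


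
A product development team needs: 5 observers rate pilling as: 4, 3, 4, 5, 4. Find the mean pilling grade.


Formula: Mean = sum / count
Sum = 4 + 3 + 4 + 5 + 4 = 20
Mean = 20 / 5 = 4.0

4.0


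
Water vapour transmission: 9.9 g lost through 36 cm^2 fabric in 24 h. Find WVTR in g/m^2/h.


Formula: WVTR = mass_loss / (area * time)
Step 1: Convert area: 36 cm^2 = 0.0036 m^2
Step 2: WVTR = 9.9 g / (0.0036 m^2 * 24 h)
Step 3: WVTR = 9.9 / 0.0864 = 114.6 g/m^2/h

114.6 g/m^2/h


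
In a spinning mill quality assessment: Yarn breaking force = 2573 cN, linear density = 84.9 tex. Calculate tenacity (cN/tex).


Formula: Tenacity = Breaking force / Linear density
Tenacity = 2573 cN / 84.9 tex
Tenacity = 30.31 cN/tex

30.31 cN/tex


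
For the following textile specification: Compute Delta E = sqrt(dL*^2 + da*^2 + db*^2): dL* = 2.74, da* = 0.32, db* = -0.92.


Formula: Delta E = sqrt(dL*^2 + da*^2 + db*^2)
Step 1: dL*^2 = 2.74^2 = 7.5076
Step 2: da*^2 = 0.32^2 = 0.1024
Step 3: db*^2 = (-0.92)^2 = 0.8464
Step 4: Sum = 7.5076 + 0.1024 + 0.8464 = 8.4564
Step 5: Delta E = sqrt(8.4564) = 2.91

2.91 Delta E


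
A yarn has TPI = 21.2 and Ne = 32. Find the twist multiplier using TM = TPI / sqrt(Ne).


Formula: TM = TPI / sqrt(Ne)
Step 1: sqrt(Ne) = sqrt(32) = 5.6569
Step 2: TM = 21.2 / 5.6569 = 3.75

3.75 TM


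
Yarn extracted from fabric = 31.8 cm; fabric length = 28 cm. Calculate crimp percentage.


Formula: Crimp% = ((L_yarn - L_fabric) / L_fabric) * 100
Step 1: Extension = 31.8 - 28 = 3.8 cm
Step 2: Crimp% = (3.8 / 28) * 100
Step 3: Crimp% = 0.135714 * 100 = 13.5714% ≈ 13.6%

13.6%


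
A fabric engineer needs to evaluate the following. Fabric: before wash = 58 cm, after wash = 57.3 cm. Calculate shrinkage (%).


Formula: Shrinkage% = ((L_before - L_after) / L_before) * 100
Step 1: Shrinkage = 58 - 57.3 = 0.7 cm
Step 2: Shrinkage% = (0.7 / 58) * 100
Step 3: Shrinkage% = 0.012069 * 100 = 1.2069% ≈ 1.2%

1.2%


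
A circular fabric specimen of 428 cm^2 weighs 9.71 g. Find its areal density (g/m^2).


Formula: GSM = mass_g / area_m2
Step 1: Convert area: 428 cm^2 = 428 / 10000 = 0.0428 m^2
Step 2: GSM = 9.71 g / 0.0428 m^2 = 226.9 g/m^2

226.9 g/m^2


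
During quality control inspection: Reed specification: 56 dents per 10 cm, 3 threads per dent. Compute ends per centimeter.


Formula: EPC = (dents per 10 cm * ends per dent) / 10
Step 1: Total ends per 10 cm = 56 * 3 = 168
Step 2: EPC = 168 / 10 = 16.8 ends/cm

16.8 ends/cm


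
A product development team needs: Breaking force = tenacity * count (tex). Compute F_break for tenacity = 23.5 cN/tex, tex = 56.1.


Formula: Breaking force = Tenacity * Linear density
F = 23.5 cN/tex * 56.1 tex
F = 1318.35 cN

1318.35 cN


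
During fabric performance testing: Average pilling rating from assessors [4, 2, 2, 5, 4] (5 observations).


Formula: Mean = sum / count
Sum = 4 + 2 + 2 + 5 + 4 = 17
Mean = 17 / 5 = 3.4

3.4


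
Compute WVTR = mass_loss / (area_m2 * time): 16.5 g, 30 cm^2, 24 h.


Formula: WVTR = mass_loss / (area * time)
Step 1: Convert area: 30 cm^2 = 0.003 m^2
Step 2: WVTR = 16.5 g / (0.003 m^2 * 24 h)
Step 3: WVTR = 16.5 / 0.072 = 229.2 g/m^2/h

229.2 g/m^2/h


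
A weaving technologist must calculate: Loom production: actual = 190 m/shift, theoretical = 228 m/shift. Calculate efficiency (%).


Formula: Efficiency% = (Actual output / Theoretical output) * 100
Efficiency% = (190 / 228) * 100
Efficiency% = 0.833333 * 100 = 83.3333% ≈ 83.3%

83.3%


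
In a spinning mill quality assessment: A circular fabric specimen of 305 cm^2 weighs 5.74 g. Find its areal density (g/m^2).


Formula: GSM = mass_g / area_m2
Step 1: Convert area: 305 cm^2 = 305 / 10000 = 0.0305 m^2
Step 2: GSM = 5.74 g / 0.0305 m^2 = 188.2 g/m^2

188.2 g/m^2


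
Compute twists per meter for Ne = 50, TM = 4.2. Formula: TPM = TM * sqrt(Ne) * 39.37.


Formula: TPM = TM * sqrt(Ne) * 39.37
Step 1: sqrt(Ne) = sqrt(50) = 7.0711
Step 2: TM * sqrt(Ne) = 4.2 * 7.0711 = 29.6986
Step 3: TPM = 29.6986 * 39.37 = 1169 twists/m

1169 twists/m


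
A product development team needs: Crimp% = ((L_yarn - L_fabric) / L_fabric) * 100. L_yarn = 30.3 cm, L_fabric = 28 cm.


Formula: Crimp% = ((L_yarn - L_fabric) / L_fabric) * 100
Step 1: Extension = 30.3 - 28 = 2.3 cm
Step 2: Crimp% = (2.3 / 28) * 100
Step 3: Crimp% = 0.082143 * 100 = 8.2143% ≈ 8.2%

8.2%


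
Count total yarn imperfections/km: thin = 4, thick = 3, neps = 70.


Formula: Total = thin places + thick places + neps
Total = 4 + 3 + 70
Total = 77 imperfections/km

77 imperfections/km


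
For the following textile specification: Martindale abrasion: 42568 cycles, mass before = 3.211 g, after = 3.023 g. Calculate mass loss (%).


Formula: Mass loss% = ((m_before - m_after) / m_before) * 100
Step 1: Mass loss = 3.211 - 3.023 = 0.188 g
Step 2: Ratio = 0.188 / 3.211 = 0.0585487
Step 3: Mass loss% = 0.0585487 * 100 = 5.85487% ≈ 5.85%

5.85%


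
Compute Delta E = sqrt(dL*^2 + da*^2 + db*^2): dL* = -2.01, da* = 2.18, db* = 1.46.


Formula: Delta E = sqrt(dL*^2 + da*^2 + db*^2)
Step 1: dL*^2 = (-2.01)^2 = 4.0401
Step 2: da*^2 = 2.18^2 = 4.7524
Step 3: db*^2 = 1.46^2 = 2.1316
Step 4: Sum = 4.0401 + 4.7524 + 2.1316 = 10.9241
Step 5: Delta E = sqrt(10.9241) = 3.31

3.31 Delta E


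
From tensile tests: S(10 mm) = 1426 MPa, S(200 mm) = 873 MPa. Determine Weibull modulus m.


Formula: m = ln(L1/L2) / ln(S2/S1)
Step 1: ln(L1/L2) = ln(10/200) = -2.99573
Step 2: S2/S1 = 873/1426 = 0.6122
Step 3: ln(S2/S1) = ln(0.6122) = -0.49070
Step 4: m = -2.99573 / -0.49070 = 6.11

6.11 (Weibull m)


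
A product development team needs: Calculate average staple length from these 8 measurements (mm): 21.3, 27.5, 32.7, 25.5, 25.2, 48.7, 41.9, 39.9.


Formula: Mean = sum of lengths / count
Sum = 21.3 + 27.5 + 32.7 + 25.5 + 25.2 + 48.7 + 41.9 + 39.9
Sum = 262.7 mm
Mean = 262.7 / 8 = 32.84 mm

32.84 mm


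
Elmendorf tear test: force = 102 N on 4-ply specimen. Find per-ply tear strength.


Formula: Per-ply strength = Total force / Number of plies
Per-ply = 102 N / 4
Per-ply = 25.5 N

25.5 N


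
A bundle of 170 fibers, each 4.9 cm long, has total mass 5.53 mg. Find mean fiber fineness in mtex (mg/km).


Formula: fineness (mtex) = mass (mg) / total length (km) = (mass_mg / total_length_m) * 1000
Step 1: Convert fiber length: 4.9 cm = 0.049 m
Step 2: Total fiber length = 170 * 0.049 = 8.33 m
Step 3: Linear density = 5.53 mg / 8.33 m = 0.6639 mg/m
Step 4: fineness = 0.6639 * 1000 = 663.9 mtex

663.9 mtex


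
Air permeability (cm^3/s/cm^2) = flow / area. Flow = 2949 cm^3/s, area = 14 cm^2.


Formula: Air Permeability = Airflow / Test Area
AP = 2949 cm^3/s / 14 cm^2
AP = 210.6 cm^3/s/cm^2

210.6 cm^3/s/cm^2


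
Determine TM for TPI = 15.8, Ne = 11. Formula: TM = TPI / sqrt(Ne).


Formula: TM = TPI / sqrt(Ne)
Step 1: sqrt(Ne) = sqrt(11) = 3.3166
Step 2: TM = 15.8 / 3.3166 = 4.76

4.76 TM


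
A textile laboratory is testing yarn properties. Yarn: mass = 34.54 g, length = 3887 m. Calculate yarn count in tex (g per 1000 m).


Formula: Tex = (mass_g / length_m) * 1000
Substituting: Tex = (34.54 / 3887) * 1000
Intermediate: 34.54 / 3887 = 0.00888603 g/m
Tex = 0.00888603 * 1000 = 8.89 tex

8.89 tex


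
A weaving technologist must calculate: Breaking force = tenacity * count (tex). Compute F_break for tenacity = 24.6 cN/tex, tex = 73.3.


Formula: Breaking force = Tenacity * Linear density
F = 24.6 cN/tex * 73.3 tex
F = 1803.18 cN

1803.18 cN


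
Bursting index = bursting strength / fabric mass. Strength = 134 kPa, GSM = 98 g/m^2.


Formula: Bursting Index = Bursting Strength / Fabric GSM
BI = 134 kPa / 98 g/m^2
BI = 1.367 kPa/(g/m^2)

1.367 kPa/(g/m^2)


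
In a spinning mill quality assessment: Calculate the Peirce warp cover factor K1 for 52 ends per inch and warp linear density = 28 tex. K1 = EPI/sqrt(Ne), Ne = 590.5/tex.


Formula: K1 = EPI / sqrt(Ne), with Ne = 590.5 / tex_warp
Step 1: Ne = 590.5 / 28 = 21.089
Step 2: sqrt(Ne) = sqrt(21.089) = 4.5923
Step 3: K1 = 52 / 4.5923 = 11.3

11.3


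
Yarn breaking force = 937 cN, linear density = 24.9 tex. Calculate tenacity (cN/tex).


Formula: Tenacity = Breaking force / Linear density
Tenacity = 937 cN / 24.9 tex
Tenacity = 37.63 cN/tex

37.63 cN/tex


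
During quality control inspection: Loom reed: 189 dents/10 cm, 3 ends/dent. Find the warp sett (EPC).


Formula: EPC = (dents per 10 cm * ends per dent) / 10
Step 1: Total ends per 10 cm = 189 * 3 = 567
Step 2: EPC = 567 / 10 = 56.7 ends/cm

56.7 ends/cm


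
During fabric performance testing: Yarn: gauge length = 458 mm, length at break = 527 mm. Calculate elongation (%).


Formula: Elongation (%) = ((L_break - L0) / L0) * 100
Step 1: Extension = 527 - 458 = 69 mm
Step 2: Elongation = (69 / 458) * 100
Step 3: Elongation = 0.150655 * 100 = 15.0655% ≈ 15.1%

15.1%


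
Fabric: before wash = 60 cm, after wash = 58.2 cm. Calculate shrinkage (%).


Formula: Shrinkage% = ((L_before - L_after) / L_before) * 100
Step 1: Shrinkage = 60 - 58.2 = 1.8 cm
Step 2: Shrinkage% = (1.8 / 60) * 100
Step 3: Shrinkage% = 0.03 * 100 = 3.0%

3.0%


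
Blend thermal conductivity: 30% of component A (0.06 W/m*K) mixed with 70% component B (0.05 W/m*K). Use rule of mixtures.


Formula: Blend property = (fraction_A * property_A) + (fraction_B * property_B)
Step 1: Contribution A = 30/100 * 0.06 W/m*K = 0.018 W/m*K
Step 2: Contribution B = 70/100 * 0.05 W/m*K = 0.035 W/m*K
Step 3: Blend thermal conductivity = 0.018 + 0.035 = 0.053 W/m*K

0.053 W/m*K


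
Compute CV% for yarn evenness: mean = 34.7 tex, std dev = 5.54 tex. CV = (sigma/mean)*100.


Formula: CV% = (standard deviation / mean) * 100
Step 1: Ratio = 5.54 / 34.7 = 0.159654
Step 2: CV% = 0.159654 * 100 = 15.9654% ≈ 16.0%

16.0%


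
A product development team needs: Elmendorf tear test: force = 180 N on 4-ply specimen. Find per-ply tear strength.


Formula: Per-ply strength = Total force / Number of plies
Per-ply = 180 N / 4
Per-ply = 45 N

45 N


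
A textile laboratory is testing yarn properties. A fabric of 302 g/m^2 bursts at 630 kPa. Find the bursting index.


Formula: Bursting Index = Bursting Strength / Fabric GSM
BI = 630 kPa / 302 g/m^2
BI = 2.086 kPa/(g/m^2)

2.086 kPa/(g/m^2)


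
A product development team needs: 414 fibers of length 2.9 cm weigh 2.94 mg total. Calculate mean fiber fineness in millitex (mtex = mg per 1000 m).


Formula: fineness (mtex) = mass (mg) / total length (km) = (mass_mg / total_length_m) * 1000
Step 1: Convert fiber length: 2.9 cm = 0.029 m
Step 2: Total fiber length = 414 * 0.029 = 12.006 m
Step 3: Linear density = 2.94 mg / 12.006 m = 0.2449 mg/m
Step 4: fineness = 0.2449 * 1000 = 244.9 mtex

244.9 mtex


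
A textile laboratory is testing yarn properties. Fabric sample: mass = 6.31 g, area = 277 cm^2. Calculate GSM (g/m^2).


Formula: GSM = mass_g / area_m2
Step 1: Convert area: 277 cm^2 = 277 / 10000 = 0.0277 m^2
Step 2: GSM = 6.31 g / 0.0277 m^2 = 227.8 g/m^2

227.8 g/m^2


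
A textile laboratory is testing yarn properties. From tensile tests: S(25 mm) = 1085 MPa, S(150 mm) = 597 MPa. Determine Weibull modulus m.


Formula: m = ln(L1/L2) / ln(S2/S1)
Step 1: ln(L1/L2) = ln(25/150) = -1.79176
Step 2: S2/S1 = 597/1085 = 0.55023
Step 3: ln(S2/S1) = ln(0.55023) = -0.59742
Step 4: m = -1.79176 / -0.59742 = 3.00

3.00 (Weibull m)


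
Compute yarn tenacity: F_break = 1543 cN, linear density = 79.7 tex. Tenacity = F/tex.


Formula: Tenacity = Breaking force / Linear density
Tenacity = 1543 cN / 79.7 tex
Tenacity = 19.36 cN/tex

19.36 cN/tex


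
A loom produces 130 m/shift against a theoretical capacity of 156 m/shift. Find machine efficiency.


Formula: Efficiency% = (Actual output / Theoretical output) * 100
Efficiency% = (130 / 156) * 100
Efficiency% = 0.833333 * 100 = 83.3333% ≈ 83.3%

83.3%


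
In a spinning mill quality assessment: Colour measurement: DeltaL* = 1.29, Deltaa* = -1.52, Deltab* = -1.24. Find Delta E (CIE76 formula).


Formula: Delta E = sqrt(dL*^2 + da*^2 + db*^2)
Step 1: dL*^2 = 1.29^2 = 1.6641
Step 2: da*^2 = (-1.52)^2 = 2.3104
Step 3: db*^2 = (-1.24)^2 = 1.5376
Step 4: Sum = 1.6641 + 2.3104 + 1.5376 = 5.5121
Step 5: Delta E = sqrt(5.5121) = 2.35

2.35 Delta E


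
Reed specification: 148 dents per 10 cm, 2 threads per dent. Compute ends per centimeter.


Formula: EPC = (dents per 10 cm * ends per dent) / 10
Step 1: Total ends per 10 cm = 148 * 2 = 296
Step 2: EPC = 296 / 10 = 29.6 ends/cm

29.6 ends/cm


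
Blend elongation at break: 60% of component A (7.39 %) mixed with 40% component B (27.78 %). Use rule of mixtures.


Formula: Blend property = (fraction_A * property_A) + (fraction_B * property_B)
Step 1: Contribution A = 60/100 * 7.39 % = 4.434 %
Step 2: Contribution B = 40/100 * 27.78 % = 11.112 %
Step 3: Blend elongation at break = 4.434 + 11.112 = 15.546 %

15.546 %


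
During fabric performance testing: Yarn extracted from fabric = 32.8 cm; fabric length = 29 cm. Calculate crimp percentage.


Formula: Crimp% = ((L_yarn - L_fabric) / L_fabric) * 100
Step 1: Extension = 32.8 - 29 = 3.8 cm
Step 2: Crimp% = (3.8 / 29) * 100
Step 3: Crimp% = 0.131034 * 100 = 13.1034% ≈ 13.1%

13.1%


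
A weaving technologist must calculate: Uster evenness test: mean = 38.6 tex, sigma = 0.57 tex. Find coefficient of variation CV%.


Formula: CV% = (standard deviation / mean) * 100
Step 1: Ratio = 0.57 / 38.6 = 0.014767
Step 2: CV% = 0.014767 * 100 = 1.4767% ≈ 1.5%

1.5%


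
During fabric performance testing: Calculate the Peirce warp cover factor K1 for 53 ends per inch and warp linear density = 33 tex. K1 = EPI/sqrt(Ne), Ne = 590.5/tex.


Formula: K1 = EPI / sqrt(Ne), with Ne = 590.5 / tex_warp
Step 1: Ne = 590.5 / 33 = 17.894
Step 2: sqrt(Ne) = sqrt(17.894) = 4.2301
Step 3: K1 = 53 / 4.2301 = 12.5

12.5


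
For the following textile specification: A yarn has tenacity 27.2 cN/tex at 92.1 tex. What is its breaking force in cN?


Formula: Breaking force = Tenacity * Linear density
F = 27.2 cN/tex * 92.1 tex
F = 2505.12 cN

2505.12 cN


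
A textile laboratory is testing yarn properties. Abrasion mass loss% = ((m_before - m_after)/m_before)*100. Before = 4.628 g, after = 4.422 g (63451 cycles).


Formula: Mass loss% = ((m_before - m_after) / m_before) * 100
Step 1: Mass loss = 4.628 - 4.422 = 0.206 g
Step 2: Ratio = 0.206 / 4.628 = 0.0445117
Step 3: Mass loss% = 0.0445117 * 100 = 4.45117% ≈ 4.45%

4.45%


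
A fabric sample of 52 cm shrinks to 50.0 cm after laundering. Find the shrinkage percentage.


Formula: Shrinkage% = ((L_before - L_after) / L_before) * 100
Step 1: Shrinkage = 52 - 50.0 = 2.0 cm
Step 2: Shrinkage% = (2.0 / 52) * 100
Step 3: Shrinkage% = 0.038462 * 100 = 3.8462% ≈ 3.8%

3.8%


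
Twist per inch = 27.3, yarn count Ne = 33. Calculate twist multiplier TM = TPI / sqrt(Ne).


Formula: TM = TPI / sqrt(Ne)
Step 1: sqrt(Ne) = sqrt(33) = 5.7446
Step 2: TM = 27.3 / 5.7446 = 4.75

4.75 TM


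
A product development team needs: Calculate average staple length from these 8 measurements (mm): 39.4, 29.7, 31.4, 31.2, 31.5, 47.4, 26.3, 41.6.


Formula: Mean = sum of lengths / count
Sum = 39.4 + 29.7 + 31.4 + 31.2 + 31.5 + 47.4 + 26.3 + 41.6
Sum = 278.5 mm
Mean = 278.5 / 8 = 34.81 mm

34.81 mm


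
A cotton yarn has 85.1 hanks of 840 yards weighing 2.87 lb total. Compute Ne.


Formula: Ne = hanks / mass_lb
Substituting: Ne = 85.1 / 2.87
Ne = 29.7

29.7 Ne


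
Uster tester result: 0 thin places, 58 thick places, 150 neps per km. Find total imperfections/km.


Formula: Total = thin places + thick places + neps
Total = 0 + 58 + 150
Total = 208 imperfections/km

208 imperfections/km


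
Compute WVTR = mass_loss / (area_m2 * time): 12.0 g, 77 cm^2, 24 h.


Formula: WVTR = mass_loss / (area * time)
Step 1: Convert area: 77 cm^2 = 0.0077 m^2
Step 2: WVTR = 12.0 g / (0.0077 m^2 * 24 h)
Step 3: WVTR = 12.0 / 0.1848 = 64.9 g/m^2/h

64.9 g/m^2/h


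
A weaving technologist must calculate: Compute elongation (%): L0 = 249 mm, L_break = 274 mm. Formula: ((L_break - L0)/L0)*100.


Formula: Elongation (%) = ((L_break - L0) / L0) * 100
Step 1: Extension = 274 - 249 = 25 mm
Step 2: Elongation = (25 / 249) * 100
Step 3: Elongation = 0.100402 * 100 = 10.0402% ≈ 10.0%

10.0%


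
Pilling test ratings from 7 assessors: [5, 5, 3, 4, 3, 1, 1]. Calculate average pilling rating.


Formula: Mean = sum / count
Sum = 5 + 5 + 3 + 4 + 3 + 1 + 1 = 22
Mean = 22 / 7 = 3.1

3.1


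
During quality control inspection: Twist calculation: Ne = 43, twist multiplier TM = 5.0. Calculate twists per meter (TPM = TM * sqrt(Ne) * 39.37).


Formula: TPM = TM * sqrt(Ne) * 39.37
Step 1: sqrt(Ne) = sqrt(43) = 6.5574
Step 2: TM * sqrt(Ne) = 5.0 * 6.5574 = 32.787
Step 3: TPM = 32.787 * 39.37 = 1291 twists/m

1291 twists/m


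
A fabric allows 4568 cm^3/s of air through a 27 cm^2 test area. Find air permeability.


Formula: Air Permeability = Airflow / Test Area
AP = 4568 cm^3/s / 27 cm^2
AP = 169.2 cm^3/s/cm^2

169.2 cm^3/s/cm^2


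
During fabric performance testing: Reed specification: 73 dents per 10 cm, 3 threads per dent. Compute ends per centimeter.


Formula: EPC = (dents per 10 cm * ends per dent) / 10
Step 1: Total ends per 10 cm = 73 * 3 = 219
Step 2: EPC = 219 / 10 = 21.9 ends/cm

21.9 ends/cm


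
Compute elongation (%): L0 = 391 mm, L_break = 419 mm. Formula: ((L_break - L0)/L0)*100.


Formula: Elongation (%) = ((L_break - L0) / L0) * 100
Step 1: Extension = 419 - 391 = 28 mm
Step 2: Elongation = (28 / 391) * 100
Step 3: Elongation = 0.071611 * 100 = 7.1611% ≈ 7.2%

7.2%


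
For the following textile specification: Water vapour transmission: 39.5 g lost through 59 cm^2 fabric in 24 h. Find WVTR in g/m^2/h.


Formula: WVTR = mass_loss / (area * time)
Step 1: Convert area: 59 cm^2 = 0.0059 m^2
Step 2: WVTR = 39.5 g / (0.0059 m^2 * 24 h)
Step 3: WVTR = 39.5 / 0.1416 = 279.0 g/m^2/h

279.0 g/m^2/h


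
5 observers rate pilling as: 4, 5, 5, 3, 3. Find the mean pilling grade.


Formula: Mean = sum / count
Sum = 4 + 5 + 5 + 3 + 3 = 20
Mean = 20 / 5 = 4.0

4.0


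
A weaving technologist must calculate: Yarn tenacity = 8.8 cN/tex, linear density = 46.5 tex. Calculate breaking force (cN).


Formula: Breaking force = Tenacity * Linear density
F = 8.8 cN/tex * 46.5 tex
F = 409.20 cN

409.20 cN


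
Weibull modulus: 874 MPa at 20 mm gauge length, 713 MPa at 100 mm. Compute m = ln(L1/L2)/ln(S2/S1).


Formula: m = ln(L1/L2) / ln(S2/S1)
Step 1: ln(L1/L2) = ln(20/100) = -1.60944
Step 2: S2/S1 = 713/874 = 0.81579
Step 3: ln(S2/S1) = ln(0.81579) = -0.20360
Step 4: m = -1.60944 / -0.20360 = 7.90

7.90 (Weibull m)


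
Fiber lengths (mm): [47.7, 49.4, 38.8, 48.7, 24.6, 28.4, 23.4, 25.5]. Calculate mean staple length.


Formula: Mean = sum of lengths / count
Sum = 47.7 + 49.4 + 38.8 + 48.7 + 24.6 + 28.4 + 23.4 + 25.5
Sum = 286.5 mm
Mean = 286.5 / 8 = 35.81 mm

35.81 mm


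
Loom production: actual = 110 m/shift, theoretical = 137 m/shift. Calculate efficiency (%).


Formula: Efficiency% = (Actual output / Theoretical output) * 100
Efficiency% = (110 / 137) * 100
Efficiency% = 0.80292 * 100 = 80.292% ≈ 80.3%

80.3%


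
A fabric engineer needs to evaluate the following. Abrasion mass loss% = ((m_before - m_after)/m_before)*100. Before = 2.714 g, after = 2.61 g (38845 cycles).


Formula: Mass loss% = ((m_before - m_after) / m_before) * 100
Step 1: Mass loss = 2.714 - 2.61 = 0.104 g
Step 2: Ratio = 0.104 / 2.714 = 0.0383198
Step 3: Mass loss% = 0.0383198 * 100 = 3.83198% ≈ 3.83%

3.83%


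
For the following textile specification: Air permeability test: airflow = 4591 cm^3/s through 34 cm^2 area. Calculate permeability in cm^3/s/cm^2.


Formula: Air Permeability = Airflow / Test Area
AP = 4591 cm^3/s / 34 cm^2
AP = 135.0 cm^3/s/cm^2

135.0 cm^3/s/cm^2


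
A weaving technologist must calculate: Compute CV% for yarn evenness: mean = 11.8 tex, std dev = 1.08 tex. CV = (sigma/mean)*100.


Formula: CV% = (standard deviation / mean) * 100
Step 1: Ratio = 1.08 / 11.8 = 0.091525
Step 2: CV% = 0.091525 * 100 = 9.1525% ≈ 9.2%

9.2%


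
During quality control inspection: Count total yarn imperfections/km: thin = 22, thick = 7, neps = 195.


Formula: Total = thin places + thick places + neps
Total = 22 + 7 + 195
Total = 224 imperfections/km

224 imperfections/km


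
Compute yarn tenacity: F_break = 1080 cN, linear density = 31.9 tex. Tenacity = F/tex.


Formula: Tenacity = Breaking force / Linear density
Tenacity = 1080 cN / 31.9 tex
Tenacity = 33.86 cN/tex

33.86 cN/tex


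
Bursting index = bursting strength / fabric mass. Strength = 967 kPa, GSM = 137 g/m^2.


Formula: Bursting Index = Bursting Strength / Fabric GSM
BI = 967 kPa / 137 g/m^2
BI = 7.058 kPa/(g/m^2)

7.058 kPa/(g/m^2)


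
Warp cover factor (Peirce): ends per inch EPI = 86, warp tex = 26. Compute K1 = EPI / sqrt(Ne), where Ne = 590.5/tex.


Formula: K1 = EPI / sqrt(Ne), with Ne = 590.5 / tex_warp
Step 1: Ne = 590.5 / 26 = 22.712
Step 2: sqrt(Ne) = sqrt(22.712) = 4.7657
Step 3: K1 = 86 / 4.7657 = 18.0

18.0


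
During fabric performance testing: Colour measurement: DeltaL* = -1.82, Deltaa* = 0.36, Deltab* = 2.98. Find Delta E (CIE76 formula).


Formula: Delta E = sqrt(dL*^2 + da*^2 + db*^2)
Step 1: dL*^2 = (-1.82)^2 = 3.3124
Step 2: da*^2 = 0.36^2 = 0.1296
Step 3: db*^2 = 2.98^2 = 8.8804
Step 4: Sum = 3.3124 + 0.1296 + 8.8804 = 12.3224
Step 5: Delta E = sqrt(12.3224) = 3.51

3.51 Delta E


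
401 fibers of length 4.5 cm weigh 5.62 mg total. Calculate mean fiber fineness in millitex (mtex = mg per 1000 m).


Formula: fineness (mtex) = mass (mg) / total length (km) = (mass_mg / total_length_m) * 1000
Step 1: Convert fiber length: 4.5 cm = 0.045 m
Step 2: Total fiber length = 401 * 0.045 = 18.045 m
Step 3: Linear density = 5.62 mg / 18.045 m = 0.3114 mg/m
Step 4: fineness = 0.3114 * 1000 = 311.4 mtex

311.4 mtex


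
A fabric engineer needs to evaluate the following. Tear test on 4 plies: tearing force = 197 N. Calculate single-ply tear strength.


Formula: Per-ply strength = Total force / Number of plies
Per-ply = 197 N / 4
Per-ply = 49.25 N

49.25 N


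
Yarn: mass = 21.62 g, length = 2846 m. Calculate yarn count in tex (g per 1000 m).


Formula: Tex = (mass_g / length_m) * 1000
Substituting: Tex = (21.62 / 2846) * 1000
Intermediate: 21.62 / 2846 = 0.00759663 g/m
Tex = 0.00759663 * 1000 = 7.60 tex

7.60 tex


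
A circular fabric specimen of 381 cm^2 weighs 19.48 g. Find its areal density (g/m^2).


Formula: GSM = mass_g / area_m2
Step 1: Convert area: 381 cm^2 = 381 / 10000 = 0.0381 m^2
Step 2: GSM = 19.48 g / 0.0381 m^2 = 511.3 g/m^2

511.3 g/m^2


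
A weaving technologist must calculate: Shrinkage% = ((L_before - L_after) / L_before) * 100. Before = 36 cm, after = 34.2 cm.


Formula: Shrinkage% = ((L_before - L_after) / L_before) * 100
Step 1: Shrinkage = 36 - 34.2 = 1.8 cm
Step 2: Shrinkage% = (1.8 / 36) * 100
Step 3: Shrinkage% = 0.05 * 100 = 5.0%

5.0%


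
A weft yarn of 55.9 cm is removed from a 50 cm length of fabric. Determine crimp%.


Formula: Crimp% = ((L_yarn - L_fabric) / L_fabric) * 100
Step 1: Extension = 55.9 - 50 = 5.9 cm
Step 2: Crimp% = (5.9 / 50) * 100
Step 3: Crimp% = 0.118 * 100 = 11.8%

11.8%


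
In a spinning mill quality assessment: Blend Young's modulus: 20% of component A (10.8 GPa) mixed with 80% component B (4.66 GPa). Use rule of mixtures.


Formula: Blend property = (fraction_A * property_A) + (fraction_B * property_B)
Step 1: Contribution A = 20/100 * 10.8 GPa = 2.16 GPa
Step 2: Contribution B = 80/100 * 4.66 GPa = 3.728 GPa
Step 3: Blend Young's modulus = 2.16 + 3.728 = 5.888 GPa

5.888 GPa


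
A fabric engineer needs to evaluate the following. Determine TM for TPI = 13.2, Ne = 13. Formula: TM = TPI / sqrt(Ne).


Formula: TM = TPI / sqrt(Ne)
Step 1: sqrt(Ne) = sqrt(13) = 3.6056
Step 2: TM = 13.2 / 3.6056 = 3.66

3.66 TM


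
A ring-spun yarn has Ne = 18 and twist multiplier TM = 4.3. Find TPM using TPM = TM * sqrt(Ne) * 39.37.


Formula: TPM = TM * sqrt(Ne) * 39.37
Step 1: sqrt(Ne) = sqrt(18) = 4.2426
Step 2: TM * sqrt(Ne) = 4.3 * 4.2426 = 18.2432
Step 3: TPM = 18.2432 * 39.37 = 718 twists/m

718 twists/m


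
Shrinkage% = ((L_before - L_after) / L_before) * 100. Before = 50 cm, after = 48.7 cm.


Formula: Shrinkage% = ((L_before - L_after) / L_before) * 100
Step 1: Shrinkage = 50 - 48.7 = 1.3 cm
Step 2: Shrinkage% = (1.3 / 50) * 100
Step 3: Shrinkage% = 0.026 * 100 = 2.6%

2.6%


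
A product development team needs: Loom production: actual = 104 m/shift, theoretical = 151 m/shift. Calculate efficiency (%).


Formula: Efficiency% = (Actual output / Theoretical output) * 100
Efficiency% = (104 / 151) * 100
Efficiency% = 0.688742 * 100 = 68.8742% ≈ 68.9%

68.9%


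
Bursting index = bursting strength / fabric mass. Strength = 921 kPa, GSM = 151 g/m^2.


Formula: Bursting Index = Bursting Strength / Fabric GSM
BI = 921 kPa / 151 g/m^2
BI = 6.099 kPa/(g/m^2)

6.099 kPa/(g/m^2)


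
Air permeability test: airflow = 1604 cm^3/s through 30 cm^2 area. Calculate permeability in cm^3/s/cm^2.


Formula: Air Permeability = Airflow / Test Area
AP = 1604 cm^3/s / 30 cm^2
AP = 53.5 cm^3/s/cm^2

53.5 cm^3/s/cm^2


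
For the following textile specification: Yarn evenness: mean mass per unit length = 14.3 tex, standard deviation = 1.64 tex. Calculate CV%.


Formula: CV% = (standard deviation / mean) * 100
Step 1: Ratio = 1.64 / 14.3 = 0.114685
Step 2: CV% = 0.114685 * 100 = 11.4685% ≈ 11.5%

11.5%


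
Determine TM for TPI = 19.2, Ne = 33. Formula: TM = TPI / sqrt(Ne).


Formula: TM = TPI / sqrt(Ne)
Step 1: sqrt(Ne) = sqrt(33) = 5.7446
Step 2: TM = 19.2 / 5.7446 = 3.34

3.34 TM


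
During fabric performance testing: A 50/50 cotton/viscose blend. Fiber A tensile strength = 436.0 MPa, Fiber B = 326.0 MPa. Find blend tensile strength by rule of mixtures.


Formula: Blend property = (fraction_A * property_A) + (fraction_B * property_B)
Step 1: Contribution A = 50/100 * 436.0 MPa = 218.0 MPa
Step 2: Contribution B = 50/100 * 326.0 MPa = 163.0 MPa
Step 3: Blend tensile strength = 218.0 + 163.0 = 381.0 MPa

381.0 MPa


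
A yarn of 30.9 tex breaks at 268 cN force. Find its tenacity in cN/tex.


Formula: Tenacity = Breaking force / Linear density
Tenacity = 268 cN / 30.9 tex
Tenacity = 8.67 cN/tex

8.67 cN/tex


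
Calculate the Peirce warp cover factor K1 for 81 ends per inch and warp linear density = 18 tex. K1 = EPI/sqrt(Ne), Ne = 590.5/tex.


Formula: K1 = EPI / sqrt(Ne), with Ne = 590.5 / tex_warp
Step 1: Ne = 590.5 / 18 = 32.806
Step 2: sqrt(Ne) = sqrt(32.806) = 5.7277
Step 3: K1 = 81 / 5.7277 = 14.1

14.1


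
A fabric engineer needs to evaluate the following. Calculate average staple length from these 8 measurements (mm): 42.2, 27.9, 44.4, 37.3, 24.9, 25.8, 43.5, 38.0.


Formula: Mean = sum of lengths / count
Sum = 42.2 + 27.9 + 44.4 + 37.3 + 24.9 + 25.8 + 43.5 + 38.0
Sum = 284.0 mm
Mean = 284.0 / 8 = 35.50 mm

35.50 mm


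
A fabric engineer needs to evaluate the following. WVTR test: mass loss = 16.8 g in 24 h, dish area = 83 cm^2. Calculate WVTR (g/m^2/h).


Formula: WVTR = mass_loss / (area * time)
Step 1: Convert area: 83 cm^2 = 0.0083 m^2
Step 2: WVTR = 16.8 g / (0.0083 m^2 * 24 h)
Step 3: WVTR = 16.8 / 0.1992 = 84.3 g/m^2/h

84.3 g/m^2/h


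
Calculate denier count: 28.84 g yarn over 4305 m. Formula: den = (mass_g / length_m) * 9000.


Formula: den = (mass_g / length_m) * 9000
Substituting: den = (28.84 / 4305) * 9000
Intermediate: 28.84 / 4305 = 0.00669919 g/m
den = 0.00669919 * 9000 = 60.3 denier

60.3 denier


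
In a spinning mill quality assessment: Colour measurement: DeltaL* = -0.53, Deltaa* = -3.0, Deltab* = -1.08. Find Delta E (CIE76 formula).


Formula: Delta E = sqrt(dL*^2 + da*^2 + db*^2)
Step 1: dL*^2 = (-0.53)^2 = 0.2809
Step 2: da*^2 = (-3.0)^2 = 9.0
Step 3: db*^2 = (-1.08)^2 = 1.1664
Step 4: Sum = 0.2809 + 9.0 + 1.1664 = 10.4473
Step 5: Delta E = sqrt(10.4473) = 3.23

3.23 Delta E


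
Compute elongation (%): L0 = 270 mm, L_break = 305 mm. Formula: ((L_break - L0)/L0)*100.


Formula: Elongation (%) = ((L_break - L0) / L0) * 100
Step 1: Extension = 305 - 270 = 35 mm
Step 2: Elongation = (35 / 270) * 100
Step 3: Elongation = 0.12963 * 100 = 12.963% ≈ 13.0%

13.0%


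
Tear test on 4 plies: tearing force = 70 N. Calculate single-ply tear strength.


Formula: Per-ply strength = Total force / Number of plies
Per-ply = 70 N / 4
Per-ply = 17.5 N

17.5 N


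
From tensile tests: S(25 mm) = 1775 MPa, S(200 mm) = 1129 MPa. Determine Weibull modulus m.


Formula: m = ln(L1/L2) / ln(S2/S1)
Step 1: ln(L1/L2) = ln(25/200) = -2.07944
Step 2: S2/S1 = 1129/1775 = 0.63606
Step 3: ln(S2/S1) = ln(0.63606) = -0.45246
Step 4: m = -2.07944 / -0.45246 = 4.60

4.60 (Weibull m)


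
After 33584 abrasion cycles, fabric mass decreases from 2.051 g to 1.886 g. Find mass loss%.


Formula: Mass loss% = ((m_before - m_after) / m_before) * 100
Step 1: Mass loss = 2.051 - 1.886 = 0.165 g
Step 2: Ratio = 0.165 / 2.051 = 0.0804486
Step 3: Mass loss% = 0.0804486 * 100 = 8.04486% ≈ 8.04%

8.04%


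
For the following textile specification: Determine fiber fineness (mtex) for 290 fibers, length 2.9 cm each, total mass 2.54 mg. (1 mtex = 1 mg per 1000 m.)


Formula: fineness (mtex) = mass (mg) / total length (km) = (mass_mg / total_length_m) * 1000
Step 1: Convert fiber length: 2.9 cm = 0.029 m
Step 2: Total fiber length = 290 * 0.029 = 8.41 m
Step 3: Linear density = 2.54 mg / 8.41 m = 0.3020 mg/m
Step 4: fineness = 0.3020 * 1000 = 302.0 mtex

302.0 mtex


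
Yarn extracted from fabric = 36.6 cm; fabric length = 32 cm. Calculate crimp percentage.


Formula: Crimp% = ((L_yarn - L_fabric) / L_fabric) * 100
Step 1: Extension = 36.6 - 32 = 4.6 cm
Step 2: Crimp% = (4.6 / 32) * 100
Step 3: Crimp% = 0.14375 * 100 = 14.375% ≈ 14.4%

14.4%


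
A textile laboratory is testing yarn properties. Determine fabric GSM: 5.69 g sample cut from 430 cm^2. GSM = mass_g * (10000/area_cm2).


Formula: GSM = mass_g / area_m2
Step 1: Convert area: 430 cm^2 = 430 / 10000 = 0.043 m^2
Step 2: GSM = 5.69 g / 0.043 m^2 = 132.3 g/m^2

132.3 g/m^2


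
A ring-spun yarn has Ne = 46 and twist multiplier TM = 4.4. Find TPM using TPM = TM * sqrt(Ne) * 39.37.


Formula: TPM = TM * sqrt(Ne) * 39.37
Step 1: sqrt(Ne) = sqrt(46) = 6.7823
Step 2: TM * sqrt(Ne) = 4.4 * 6.7823 = 29.8421
Step 3: TPM = 29.8421 * 39.37 = 1175 twists/m

1175 twists/m


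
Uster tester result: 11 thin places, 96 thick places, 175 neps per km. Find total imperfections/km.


Formula: Total = thin places + thick places + neps
Total = 11 + 96 + 175
Total = 282 imperfections/km

282 imperfections/km


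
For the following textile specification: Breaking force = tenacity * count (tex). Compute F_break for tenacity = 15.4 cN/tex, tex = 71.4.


Formula: Breaking force = Tenacity * Linear density
F = 15.4 cN/tex * 71.4 tex
F = 1099.56 cN

1099.56 cN


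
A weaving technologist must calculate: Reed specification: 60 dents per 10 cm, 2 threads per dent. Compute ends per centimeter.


Formula: EPC = (dents per 10 cm * ends per dent) / 10
Step 1: Total ends per 10 cm = 60 * 2 = 120
Step 2: EPC = 120 / 10 = 12.0 ends/cm

12.0 ends/cm


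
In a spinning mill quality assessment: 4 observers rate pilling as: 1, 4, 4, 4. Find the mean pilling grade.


Formula: Mean = sum / count
Sum = 1 + 4 + 4 + 4 = 13
Mean = 13 / 4 = 3.3

3.3


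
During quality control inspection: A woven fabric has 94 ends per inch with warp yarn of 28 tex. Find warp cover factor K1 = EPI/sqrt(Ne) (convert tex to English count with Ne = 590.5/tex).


Formula: K1 = EPI / sqrt(Ne), with Ne = 590.5 / tex_warp
Step 1: Ne = 590.5 / 28 = 21.089
Step 2: sqrt(Ne) = sqrt(21.089) = 4.5923
Step 3: K1 = 94 / 4.5923 = 20.5

20.5


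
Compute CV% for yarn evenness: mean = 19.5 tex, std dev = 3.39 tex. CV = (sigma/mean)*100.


Formula: CV% = (standard deviation / mean) * 100
Step 1: Ratio = 3.39 / 19.5 = 0.173846
Step 2: CV% = 0.173846 * 100 = 17.3846% ≈ 17.4%

17.4%


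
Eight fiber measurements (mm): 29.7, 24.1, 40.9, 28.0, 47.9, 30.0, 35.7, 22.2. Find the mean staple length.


Formula: Mean = sum of lengths / count
Sum = 29.7 + 24.1 + 40.9 + 28.0 + 47.9 + 30.0 + 35.7 + 22.2
Sum = 258.5 mm
Mean = 258.5 / 8 = 32.31 mm

32.31 mm


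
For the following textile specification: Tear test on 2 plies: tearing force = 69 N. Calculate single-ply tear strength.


Formula: Per-ply strength = Total force / Number of plies
Per-ply = 69 N / 2
Per-ply = 34.5 N

34.5 N


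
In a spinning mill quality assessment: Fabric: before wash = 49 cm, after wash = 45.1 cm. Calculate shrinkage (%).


Formula: Shrinkage% = ((L_before - L_after) / L_before) * 100
Step 1: Shrinkage = 49 - 45.1 = 3.9 cm
Step 2: Shrinkage% = (3.9 / 49) * 100
Step 3: Shrinkage% = 0.079592 * 100 = 7.9592% ≈ 8.0%

8.0%


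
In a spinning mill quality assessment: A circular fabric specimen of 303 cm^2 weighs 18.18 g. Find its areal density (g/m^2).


Formula: GSM = mass_g / area_m2
Step 1: Convert area: 303 cm^2 = 303 / 10000 = 0.0303 m^2
Step 2: GSM = 18.18 g / 0.0303 m^2 = 600.0 g/m^2

600.0 g/m^2


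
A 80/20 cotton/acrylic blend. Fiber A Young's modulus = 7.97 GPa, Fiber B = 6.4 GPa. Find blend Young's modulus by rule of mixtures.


Formula: Blend property = (fraction_A * property_A) + (fraction_B * property_B)
Step 1: Contribution A = 80/100 * 7.97 GPa = 6.376 GPa
Step 2: Contribution B = 20/100 * 6.4 GPa = 1.28 GPa
Step 3: Blend Young's modulus = 6.376 + 1.28 = 7.656 GPa

7.656 GPa


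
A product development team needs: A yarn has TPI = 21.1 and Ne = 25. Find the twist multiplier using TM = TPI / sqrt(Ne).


Formula: TM = TPI / sqrt(Ne)
Step 1: sqrt(Ne) = sqrt(25) = 5
Step 2: TM = 21.1 / 5 = 4.22

4.22 TM


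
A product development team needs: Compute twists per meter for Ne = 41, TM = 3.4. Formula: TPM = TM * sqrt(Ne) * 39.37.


Formula: TPM = TM * sqrt(Ne) * 39.37
Step 1: sqrt(Ne) = sqrt(41) = 6.4031
Step 2: TM * sqrt(Ne) = 3.4 * 6.4031 = 21.7705
Step 3: TPM = 21.7705 * 39.37 = 857 twists/m

857 twists/m


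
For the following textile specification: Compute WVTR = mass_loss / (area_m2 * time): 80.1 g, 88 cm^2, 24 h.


Formula: WVTR = mass_loss / (area * time)
Step 1: Convert area: 88 cm^2 = 0.0088 m^2
Step 2: WVTR = 80.1 g / (0.0088 m^2 * 24 h)
Step 3: WVTR = 80.1 / 0.2112 = 379.3 g/m^2/h

379.3 g/m^2/h


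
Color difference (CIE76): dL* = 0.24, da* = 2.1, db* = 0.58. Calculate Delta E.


Formula: Delta E = sqrt(dL*^2 + da*^2 + db*^2)
Step 1: dL*^2 = 0.24^2 = 0.0576
Step 2: da*^2 = 2.1^2 = 4.41
Step 3: db*^2 = 0.58^2 = 0.3364
Step 4: Sum = 0.0576 + 4.41 + 0.3364 = 4.804
Step 5: Delta E = sqrt(4.804) = 2.19

2.19 Delta E


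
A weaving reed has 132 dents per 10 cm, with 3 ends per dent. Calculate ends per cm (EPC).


Formula: EPC = (dents per 10 cm * ends per dent) / 10
Step 1: Total ends per 10 cm = 132 * 3 = 396
Step 2: EPC = 396 / 10 = 39.6 ends/cm

39.6 ends/cm
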